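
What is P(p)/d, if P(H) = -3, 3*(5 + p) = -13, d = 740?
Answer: -3/740 ≈ -0.0040541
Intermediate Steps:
p = -28/3 (p = -5 + (⅓)*(-13) = -5 - 13/3 = -28/3 ≈ -9.3333)
P(p)/d = -3/740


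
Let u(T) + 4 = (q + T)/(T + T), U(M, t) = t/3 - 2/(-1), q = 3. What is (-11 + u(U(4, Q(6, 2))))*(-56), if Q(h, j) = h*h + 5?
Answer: 37912/47 ≈ 806.64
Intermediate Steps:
Q(h, j) = 5 + h² (Q(h, j) = h² + 5 = 5 + h²)
U(M, t) = 2 + t/3 (U(M, t) = t*(⅓) - 2*(-1) = t/3 + 2 = 2 + t/3)
u(T) = -4 + (3 + T)/(2*T) (u(T) = -4 + (3 + T)/(T + T) = -4 + (3 + T)/((2*T)) = -4 + (3 + T)*(1/(2*T)) = -4 + (3 + T)/(2*T))
(-11 + u(U(4, Q(6, 2))))*(-56) = (-11 + (3 - 7*(2 + (5 + 6²)/3))/(2*(2 + (5 + 6²)/3)))*(-56) = (-11 + (3 - 7*(2 + (5 + 36)/3))/(2*(2 + (5 + 36)/3)))*(-56) = (-11 + (3 - 7*(2 + (⅓)*41))/(2*(2 + (⅓)*41)))*(-56) = (-11 + (3 - 7*(2 + 41/3))/(2*(2 + 41/3)))*(-56) = (-11 + (3 - 7*47/3)/(2*(47/3)))*(-56) = (-11 + (½)*(3/47)*(3 - 329/3))*(-56) = (-11 + (½)*(3/47)*(-320/3))*(-56) = (-11 - 160/47)*(-56) = -677/47*(-56) = 37912/47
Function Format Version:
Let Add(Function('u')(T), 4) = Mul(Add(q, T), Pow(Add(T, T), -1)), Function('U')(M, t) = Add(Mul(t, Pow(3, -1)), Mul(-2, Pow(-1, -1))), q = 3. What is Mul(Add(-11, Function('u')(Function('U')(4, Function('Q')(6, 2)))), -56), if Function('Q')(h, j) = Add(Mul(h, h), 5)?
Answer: Rational(37912, 47) ≈ 806.64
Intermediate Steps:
Function('Q')(h, j) = Add(5, Pow(h, 2)) (Function('Q')(h, j) = Add(Pow(h, 2), 5) = Add(5, Pow(h, 2)))
Function('U')(M, t) = Add(2, Mul(Rational(1, 3), t)) (Function('U')(M, t) = Add(Mul(t, Rational(1, 3)), Mul(-2, -1)) = Add(Mul(Rational(1, 3), t), 2) = Add(2, Mul(Rational(1, 3), t)))
Function('u')(T) = Add(-4, Mul(Rational(1, 2), Pow(T, -1), Add(3, T))) (Function('u')(T) = Add(-4, Mul(Add(3, T), Pow(Add(T, T), -1))) = Add(-4, Mul(Add(3, T), Pow(Mul(2, T), -1))) = Add(-4, Mul(Add(3, T), Mul(Rational(1, 2), Pow(T, -1)))) = Add(-4, Mul(Rational(1, 2), Pow(T, -1), Add(3, T))))
Mul(Add(-11, Function('u')(Function('U')(4, Function('Q')(6, 2)))), -56) = Mul(Add(-11, Mul(Rational(1, 2), Pow(Add(2, Mul(Rational(1, 3), Add(5, Pow(6, 2)))), -1), Add(3, Mul(-7, Add(2, Mul(Rational(1, 3), Add(5, Pow(6, 2)))))))), -56) = Mul(Add(-11, Mul(Rational(1, 2), Pow(Add(2, Mul(Rational(1, 3), Add(5, 36))), -1), Add(3, Mul(-7, Add(2, Mul(Rational(1, 3), Add(5, 36))))))), -56) = Mul(Add(-11, Mul(Rational(1, 2), Pow(Add(2, Mul(Rational(1, 3), 41)), -1), Add(3, Mul(-7, Add(2, Mul(Rational(1, 3), 41)))))), -56) = Mul(Add(-11, Mul(Rational(1, 2), Pow(Add(2, Rational(41, 3)), -1), Add(3, Mul(-7, Add(2, Rational(41, 3)))))), -56) = Mul(Add(-11, Mul(Rational(1, 2), Pow(Rational(47, 3), -1), Add(3, Mul(-7, Rational(47, 3))))), -56) = Mul(Add(-11, Mul(Rational(1, 2), Rational(3, 47), Add(3, Rational(-329, 3)))), -56) = Mul(Add(-11, Mul(Rational(1, 2), Rational(3, 47), Rational(-320, 3))), -56) = Mul(Add(-11, Rational(-160, 47)), -56) = Mul(Rational(-677, 47), -56) = Rational(37912, 47)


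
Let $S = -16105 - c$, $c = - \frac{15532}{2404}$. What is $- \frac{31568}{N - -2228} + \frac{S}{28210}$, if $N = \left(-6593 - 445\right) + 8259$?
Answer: $- \frac{284290170979}{29237535145} \approx -9.7235$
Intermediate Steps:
$N = 1221$ ($N = -7038 + 8259 = 1221$)
$c = - \frac{3883}{601}$ ($c = \left(-15532\right) \frac{1}{2404} = - \frac{3883}{601} \approx -6.4609$)
$S = - \frac{9675222}{601}$ ($S = -16105 - - \frac{3883}{601} = -16105 + \frac{3883}{601} = - \frac{9675222}{601} \approx -16099.0$)
$- \frac{31568}{N - -2228} + \frac{S}{28210} = - \frac{31568}{1221 - -2228} - \frac{9675222}{601 \cdot 28210} = - \frac{31568}{1221 + 2228} - \frac{4837611}{8477105} = - \frac{31568}{3449} - \frac{4837611}{8477105} = - \frac{284290170979}{29237535145}$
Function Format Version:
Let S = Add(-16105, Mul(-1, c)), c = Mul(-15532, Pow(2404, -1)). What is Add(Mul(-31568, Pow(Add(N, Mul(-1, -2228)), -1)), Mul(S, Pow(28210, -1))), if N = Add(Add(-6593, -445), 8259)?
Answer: Rational(-284290170979, 29237535145) ≈ -9.7235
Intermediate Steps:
N = 1221 (N = Add(-7038, 8259) = 1221)
c = Rational(-3883, 601) (c = Mul(-15532, Rational(1, 2404)) = Rational(-3883, 601) ≈ -6.4609)
S = Rational(-9675222, 601) (S = Add(-16105, Mul(-1, Rational(-3883, 601))) = Add(-16105, Rational(3883, 601)) = Rational(-9675222, 601) ≈ -16099.)
Add(Mul(-31568, Pow(Add(N, Mul(-1, -2228)), -1)), Mul(S, Pow(28210, -1))) = Add(Mul(-31568, Pow(Add(1221, Mul(-1, -2228)), -1)), Mul(Rational(-9675222, 601), Pow(28210, -1))) = Add(Mul(-31568, Pow(Add(1221, 2228), -1)), Mul(Rational(-9675222, 601), Rational(1, 28210))) = Add(Mul(-31568, Pow(3449, -1)), Rational(-4837611, 8477105)) = Add(Mul(-31568, Rational(1, 3449)), Rational(-4837611, 8477105)) = Add(Rational(-31568, 3449), Rational(-4837611, 8477105)) = Rational(-284290170979, 29237535145)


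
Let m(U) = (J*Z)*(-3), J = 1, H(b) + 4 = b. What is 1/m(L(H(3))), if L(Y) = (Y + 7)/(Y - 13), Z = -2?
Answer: 1/6 ≈ 0.16667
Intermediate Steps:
H(b) = -4 + b
L(Y) = (7 + Y)/(-13 + Y)
m(U) = 6 (m(U) = (1*(-2))*(-3) = -2*(-3) = 6)
1/m(L(H(3))) = 1/6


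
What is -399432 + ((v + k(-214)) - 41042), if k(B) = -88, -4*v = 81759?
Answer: -1844007/4 ≈ -4.6100e+5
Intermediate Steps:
v = -81759/4 (v = -1/4*81759 = -81759/4 ≈ -20440.)
-399432 + ((v + k(-214)) - 41042) = -399432 + ((-81759/4 - 88) - 41042) = -399432 + (-82111/4 - 41042) = -399432 - 246279/4 = -1844007/4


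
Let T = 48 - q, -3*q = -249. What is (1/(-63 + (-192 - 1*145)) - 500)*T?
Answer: 1400007/80 ≈ 17500.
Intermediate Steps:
q = 83 (q = -⅓*(-249) = 83)
T = -35 (T = 48 - 1*83 = 48 - 83 = -35)
(1/(-63 + (-192 - 1*145)) - 500)*T = (1/(-63 + (-192 - 1*145)) - 500)*(-35) = (1/(-63 + (-192 - 145)) - 500)*(-35) = (1/(-63 - 337) - 500)*(-35) = (1/(-400) - 500)*(-35) = (-1/400 - 500)*(-35) = -200001/400*(-35) = 1400007/80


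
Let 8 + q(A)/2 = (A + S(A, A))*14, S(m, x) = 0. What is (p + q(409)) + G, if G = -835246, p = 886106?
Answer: 62296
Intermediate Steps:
q(A) = -16 + 28*A (q(A) = -16 + 2*((A + 0)*14) = -16 + 2*(A*14) = -16 + 2*(14*A) = -16 + 28*A)
(p + q(409)) + G = (886106 + (-16 + 28*409)) - 835246 = (886106 + (-16 + 11452)) - 835246 = (886106 + 11436) - 835246 = 897542 - 835246 = 62296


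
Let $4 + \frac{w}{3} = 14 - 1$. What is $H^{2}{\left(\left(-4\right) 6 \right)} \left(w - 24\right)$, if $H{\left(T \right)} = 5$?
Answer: $75$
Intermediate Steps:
$w = 27$ ($w = -12 + 3 \left(14 - 1\right) = -12 + 3 \cdot 13 = -12 + 39 = 27$)
$H^{2}{\left(\left(-4\right) 6 \right)} \left(w - 24\right) = 5^{2} \left(27 - 24\right) = 25 \cdot 3 = 75$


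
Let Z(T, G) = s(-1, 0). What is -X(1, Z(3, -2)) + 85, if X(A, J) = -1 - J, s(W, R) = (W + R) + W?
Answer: 84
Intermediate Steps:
s(W, R) = R + 2*W (s(W, R) = (R + W) + W = R + 2*W)
Z(T, G) = -2 (Z(T, G) = 0 + 2*(-1) = 0 - 2 = -2)
-X(1, Z(3, -2)) + 85 = -(-1 - 1*(-2)) + 85 = -(-1 + 2) + 85 = -1*1 + 85 = -1 + 85 = 84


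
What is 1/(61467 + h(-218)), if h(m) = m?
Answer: 1/61249 ≈ 1.6327e-5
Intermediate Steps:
1/(61467 + h(-218)) = 1/(61467 - 218) = 1/61249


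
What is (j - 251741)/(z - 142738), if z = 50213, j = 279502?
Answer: -27761/92525 ≈ -0.30004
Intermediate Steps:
(j - 251741)/(z - 142738) = (279502 - 251741)/(50213 - 142738) = 27761/(-92525) = 27761*(-1/92525) = -27761/92525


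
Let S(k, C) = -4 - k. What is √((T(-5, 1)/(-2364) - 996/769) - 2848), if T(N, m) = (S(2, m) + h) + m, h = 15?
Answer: I*√2354104416881958/908958 ≈ 53.379*I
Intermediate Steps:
T(N, m) = 9 + m (T(N, m) = ((-4 - 1*2) + 15) + m = ((-4 - 2) + 15) + m = (-6 + 15) + m = 9 + m)
√((T(-5, 1)/(-2364) - 996/769) - 2848) = √(((9 + 1)/(-2364) - 996/769) - 2848) = √((10*(-1/2364) - 996*1/769) - 2848) = √((-5/1182 - 996/769) - 2848) = √(-1181117/908958 - 2848) = √(-2589893501/908958) = I*√2354104416881958/908958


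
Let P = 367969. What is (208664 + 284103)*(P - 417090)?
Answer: -24205207807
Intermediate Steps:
(208664 + 284103)*(P - 417090) = (208664 + 284103)*(367969 - 417090) = 492767*(-49121) = -24205207807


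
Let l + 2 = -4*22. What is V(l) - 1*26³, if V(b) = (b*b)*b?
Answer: -746576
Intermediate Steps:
l = -90 (l = -2 - 4*22 = -2 - 88 = -90)
V(b) = b³ (V(b) = b²*b = b³)
V(l) - 1*26³ = (-90)³ - 1*26³ = -729000 - 1*17576 = -729000 - 17576 = -746576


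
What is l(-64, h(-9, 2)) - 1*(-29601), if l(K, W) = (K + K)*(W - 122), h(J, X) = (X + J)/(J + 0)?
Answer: 406057/9 ≈ 45117.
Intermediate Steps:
h(J, X) = (J + X)/J
l(K, W) = 2*K*(-122 + W) (l(K, W) = (2*K)*(-122 + W) = 2*K*(-122 + W))
l(-64, h(-9, 2)) - 1*(-29601) = 2*(-64)*(-122 + (-9 + 2)/(-9)) - 1*(-29601) = 2*(-64)*(-122 - ⅑*(-7)) + 29601 = 2*(-64)*(-122 + 7/9) + 29601 = 2*(-64)*(-1091/9) + 29601 = 139648/9 + 29601 = 406057/9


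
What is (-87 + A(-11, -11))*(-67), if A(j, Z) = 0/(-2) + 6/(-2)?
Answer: 6030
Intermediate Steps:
A(j, Z) = -3 (A(j, Z) = 0*(-½) + 6*(-½) = 0 - 3 = -3)
(-87 + A(-11, -11))*(-67) = (-87 - 3)*(-67) = -90*(-67) = 6030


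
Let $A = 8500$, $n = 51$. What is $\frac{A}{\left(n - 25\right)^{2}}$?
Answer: $\frac{2125}{169} \approx 12.574$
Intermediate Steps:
$\frac{A}{\left(n - 25\right)^{2}} = \frac{8500}{\left(51 - 25\right)^{2}} = \frac{8500}{26^{2}} = \frac{8500}{676} = 8500 \cdot \frac{1}{676} = \frac{2125}{169}$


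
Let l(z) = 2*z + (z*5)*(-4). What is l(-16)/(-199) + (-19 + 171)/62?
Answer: 6196/6169 ≈ 1.0044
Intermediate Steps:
l(z) = -18*z (l(z) = 2*z + (5*z)*(-4) = 2*z - 20*z = -18*z)
l(-16)/(-199) + (-19 + 171)/62 = -18*(-16)/(-199) + (-19 + 171)/62 = 288*(-1/199) + 152*(1/62) = -288/199 + 76/31 = 6196/6169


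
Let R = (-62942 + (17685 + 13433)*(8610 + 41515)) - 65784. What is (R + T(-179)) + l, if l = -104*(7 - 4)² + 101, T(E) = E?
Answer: 1559660010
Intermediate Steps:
l = -835 (l = -104*3² + 101 = -104*9 + 101 = -936 + 101 = -835)
R = 1559661024 (R = (-62942 + 31118*50125) - 65784 = (-62942 + 1559789750) - 65784 = 1559726808 - 65784 = 1559661024)
(R + T(-179)) + l = (1559661024 - 179) - 835 = 1559660845 - 835 = 1559660010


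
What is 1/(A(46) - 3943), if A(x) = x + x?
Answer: -1/3851 ≈ -0.00025967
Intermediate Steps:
A(x) = 2*x
1/(A(46) - 3943) = 1/(2*46 - 3943) = 1/(92 - 3943) = 1/(-3851) = -1/3851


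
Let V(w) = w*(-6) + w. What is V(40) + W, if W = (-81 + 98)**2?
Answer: 89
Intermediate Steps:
V(w) = -5*w (V(w) = -6*w + w = -5*w)
W = 289 (W = 17**2 = 289)
V(40) + W = -5*40 + 289 = -200 + 289 = 89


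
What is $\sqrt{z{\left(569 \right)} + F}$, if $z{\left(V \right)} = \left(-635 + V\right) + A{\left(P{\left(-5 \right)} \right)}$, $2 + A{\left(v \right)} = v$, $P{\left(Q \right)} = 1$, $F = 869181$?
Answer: $\sqrt{869114} \approx 932.26$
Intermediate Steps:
$A{\left(v \right)} = -2 + v$
$z{\left(V \right)} = -636 + V$ ($z{\left(V \right)} = \left(-635 + V\right) + \left(-2 + 1\right) = \left(-635 + V\right) - 1 = -636 + V$)
$\sqrt{z{\left(569 \right)} + F} = \sqrt{\left(-636 + 569\right) + 869181} = \sqrt{-67 + 869181} = \sqrt{869114}$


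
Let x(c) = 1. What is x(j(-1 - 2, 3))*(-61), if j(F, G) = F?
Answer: -61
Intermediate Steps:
x(j(-1 - 2, 3))*(-61) = 1*(-61) = -61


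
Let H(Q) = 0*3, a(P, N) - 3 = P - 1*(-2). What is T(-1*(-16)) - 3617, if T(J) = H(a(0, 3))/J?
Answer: -3617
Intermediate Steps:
a(P, N) = 5 + P (a(P, N) = 3 + (P - 1*(-2)) = 3 + (P + 2) = 3 + (2 + P) = 5 + P)
H(Q) = 0
T(J) = 0 (T(J) = 0/J = 0)
T(-1*(-16)) - 3617 = 0 - 3617 = -3617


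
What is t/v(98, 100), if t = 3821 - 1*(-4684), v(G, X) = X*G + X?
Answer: 189/220 ≈ 0.85909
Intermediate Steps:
v(G, X) = X + G*X (v(G, X) = G*X + X = X + G*X)
t = 8505 (t = 3821 + 4684 = 8505)
t/v(98, 100) = 8505/((100*(1 + 98))) = 8505/((100*99)) = 8505/9900 = 8505*(1/9900) = 189/220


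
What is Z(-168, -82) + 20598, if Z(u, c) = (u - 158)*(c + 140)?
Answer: 1690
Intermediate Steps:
Z(u, c) = (-158 + u)*(140 + c)
Z(-168, -82) + 20598 = (-22120 - 158*(-82) + 140*(-168) - 82*(-168)) + 20598 = (-22120 + 12956 - 23520 + 13776) + 20598 = -18908 + 20598 = 1690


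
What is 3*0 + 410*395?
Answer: 161950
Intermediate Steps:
3*0 + 410*395 = 0 + 161950 = 161950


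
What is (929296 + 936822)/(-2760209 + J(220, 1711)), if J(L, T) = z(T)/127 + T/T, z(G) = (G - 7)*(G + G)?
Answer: -118498493/172357664 ≈ -0.68752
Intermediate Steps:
z(G) = 2*G*(-7 + G) (z(G) = (-7 + G)*(2*G) = 2*G*(-7 + G))
J(L, T) = 1 + 2*T*(-7 + T)/127 (J(L, T) = (2*T*(-7 + T))/127 + T/T = (2*T*(-7 + T))*(1/127) + 1 = 2*T*(-7 + T)/127 + 1 = 1 + 2*T*(-7 + T)/127)
(929296 + 936822)/(-2760209 + J(220, 1711)) = (929296 + 936822)/(-2760209 + (1 + (2/127)*1711*(-7 + 1711))) = 1866118/(-2760209 + (1 + (2/127)*1711*1704)) = 1866118/(-2760209 + (1 + 5831088/127)) = 1866118/(-2760209 + 5831215/127) = 1866118/(-344715328/127) = 1866118*(-127/344715328) = -118498493/172357664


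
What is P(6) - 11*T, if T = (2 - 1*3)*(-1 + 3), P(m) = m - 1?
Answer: 27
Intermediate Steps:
P(m) = -1 + m
T = -2 (T = (2 - 3)*2 = -1*2 = -2)
P(6) - 11*T = (-1 + 6) - 11*(-2) = 5 + 22 = 27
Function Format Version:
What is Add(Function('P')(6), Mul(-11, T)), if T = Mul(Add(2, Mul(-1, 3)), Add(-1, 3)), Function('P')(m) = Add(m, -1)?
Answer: 27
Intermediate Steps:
Function('P')(m) = Add(-1, m)
T = -2 (T = Mul(Add(2, -3), 2) = Mul(-1, 2) = -2)
Add(Function('P')(6), Mul(-11, T)) = Add(Add(-1, 6), Mul(-11, -2)) = Add(5, 22) = 27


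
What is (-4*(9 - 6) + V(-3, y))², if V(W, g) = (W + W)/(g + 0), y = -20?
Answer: 13689/100 ≈ 136.89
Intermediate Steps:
V(W, g) = 2*W/g (V(W, g) = (2*W)/g = 2*W/g)
(-4*(9 - 6) + V(-3, y))² = (-4*(9 - 6) + 2*(-3)/(-20))² = (-4*3 + 2*(-3)*(-1/20))² = (-12 + 3/10)² = (-117/10)² = 13689/100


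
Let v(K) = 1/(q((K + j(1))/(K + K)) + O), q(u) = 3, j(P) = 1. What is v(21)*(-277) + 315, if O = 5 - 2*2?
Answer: 983/4 ≈ 245.75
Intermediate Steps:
O = 1 (O = 5 - 1*4 = 5 - 4 = 1)
v(K) = ¼ (v(K) = 1/(3 + 1) = 1/4 = ¼)
v(21)*(-277) + 315 = (¼)*(-277) + 315 = -277/4 + 315 = 983/4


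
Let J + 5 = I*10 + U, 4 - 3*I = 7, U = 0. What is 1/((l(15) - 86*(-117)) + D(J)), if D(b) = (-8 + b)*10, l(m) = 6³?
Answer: 1/10048 ≈ 9.9522e-5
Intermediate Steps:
l(m) = 216
I = -1 (I = 4/3 - ⅓*7 = 4/3 - 7/3 = -1)
J = -15 (J = -5 + (-1*10 + 0) = -5 + (-10 + 0) = -5 - 10 = -15)
D(b) = -80 + 10*b
1/((l(15) - 86*(-117)) + D(J)) = 1/((216 - 86*(-117)) + (-80 + 10*(-15))) = 1/((216 + 10062) + (-80 - 150)) = 1/(10278 - 230) = 1/10048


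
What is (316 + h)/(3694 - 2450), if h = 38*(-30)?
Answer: -206/311 ≈ -0.66238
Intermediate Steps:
h = -1140
(316 + h)/(3694 - 2450) = (316 - 1140)/(3694 - 2450) = -824/1244 = -824*1/1244 = -206/311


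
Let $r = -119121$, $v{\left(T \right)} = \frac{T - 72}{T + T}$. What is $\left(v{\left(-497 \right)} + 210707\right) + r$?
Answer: $\frac{91037053}{994} \approx 91587.0$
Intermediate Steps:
$v{\left(T \right)} = \frac{-72 + T}{2 T}$
$\left(v{\left(-497 \right)} + 210707\right) + r = \left(\frac{-72 - 497}{2 \left(-497\right)} + 210707\right) - 119121 = \left(\frac{1}{2} \left(- \frac{1}{497}\right) \left(-569\right) + 210707\right) - 119121 = \left(\frac{569}{994} + 210707\right) - 119121 = \frac{209443327}{994} - 119121 = \frac{91037053}{994}$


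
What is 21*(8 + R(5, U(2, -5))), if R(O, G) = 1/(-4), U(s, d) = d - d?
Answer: 651/4 ≈ 162.75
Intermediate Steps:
U(s, d) = 0
R(O, G) = -¼
21*(8 + R(5, U(2, -5))) = 21*(8 - ¼) = 21*(31/4) = 651/4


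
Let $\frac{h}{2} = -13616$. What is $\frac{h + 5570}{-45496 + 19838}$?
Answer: $\frac{10831}{12829} \approx 0.84426$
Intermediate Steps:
$h = -27232$ ($h = 2 \left(-13616\right) = -27232$)
$\frac{h + 5570}{-45496 + 19838} = \frac{-27232 + 5570}{-45496 + 19838} = - \frac{21662}{-25658} = \left(-21662\right) \left(- \frac{1}{25658}\right) = \frac{10831}{12829}$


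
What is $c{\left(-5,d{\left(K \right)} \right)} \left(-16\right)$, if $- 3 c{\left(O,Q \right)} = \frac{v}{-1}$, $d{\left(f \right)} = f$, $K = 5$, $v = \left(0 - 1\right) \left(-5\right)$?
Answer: $- \frac{80}{3} \approx -26.667$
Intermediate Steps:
$v = 5$ ($v = \left(-1\right) \left(-5\right) = 5$)
$c{\left(O,Q \right)} = \frac{5}{3}$ ($c{\left(O,Q \right)} = - \frac{5 \frac{1}{-1}}{3} = - \frac{5 \left(-1\right)}{3} = \left(- \frac{1}{3}\right) \left(-5\right) = \frac{5}{3}$)
$c{\left(-5,d{\left(K \right)} \right)} \left(-16\right) = \frac{5}{3} \left(-16\right) = - \frac{80}{3}$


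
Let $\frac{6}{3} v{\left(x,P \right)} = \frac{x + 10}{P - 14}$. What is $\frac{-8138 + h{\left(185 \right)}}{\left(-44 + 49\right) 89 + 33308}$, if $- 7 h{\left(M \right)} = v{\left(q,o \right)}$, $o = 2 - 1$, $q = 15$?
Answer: $- \frac{493697}{2047682} \approx -0.2411$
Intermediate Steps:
$o = 1$
$v{\left(x,P \right)} = \frac{10 + x}{2 \left(-14 + P\right)}$ ($v{\left(x,P \right)} = \frac{\left(x + 10\right) \frac{1}{P - 14}}{2} = \frac{\left(10 + x\right) \frac{1}{-14 + P}}{2} = \frac{\frac{1}{-14 + P} \left(10 + x\right)}{2} = \frac{10 + x}{2 \left(-14 + P\right)}$)
$h{\left(M \right)} = \frac{25}{182}$ ($h{\left(M \right)} = - \frac{\frac{1}{2} \frac{1}{-14 + 1} \left(10 + 15\right)}{7} = - \frac{\frac{1}{2} \frac{1}{-13} \cdot 25}{7} = - \frac{\frac{1}{2} \left(- \frac{1}{13}\right) 25}{7} = \left(- \frac{1}{7}\right) \left(- \frac{25}{26}\right) = \frac{25}{182}$)
$\frac{-8138 + h{\left(185 \right)}}{\left(-44 + 49\right) 89 + 33308} = \frac{-8138 + \frac{25}{182}}{\left(-44 + 49\right) 89 + 33308} = - \frac{1481091}{182 \left(5 \cdot 89 + 33308\right)} = - \frac{1481091}{182 \left(445 + 33308\right)} = - \frac{1481091}{182 \cdot 33753} = \left(- \frac{1481091}{182}\right) \frac{1}{33753} = - \frac{493697}{2047682}$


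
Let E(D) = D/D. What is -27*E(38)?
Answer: -27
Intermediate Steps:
E(D) = 1
-27*E(38) = -27*1 = -27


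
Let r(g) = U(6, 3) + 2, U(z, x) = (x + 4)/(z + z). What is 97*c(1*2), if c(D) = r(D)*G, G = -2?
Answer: -3007/6 ≈ -501.17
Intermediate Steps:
U(z, x) = (4 + x)/(2*z) (U(z, x) = (4 + x)/((2*z)) = (4 + x)*(1/(2*z)) = (4 + x)/(2*z))
r(g) = 31/12 (r(g) = (½)*(4 + 3)/6 + 2 = (½)*(⅙)*7 + 2 = 7/12 + 2 = 31/12)
c(D) = -31/6 (c(D) = (31/12)*(-2) = -31/6)
97*c(1*2) = 97*(-31/6) = -3007/6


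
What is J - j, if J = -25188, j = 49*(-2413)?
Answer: 93049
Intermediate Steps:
j = -118237
J - j = -25188 - 1*(-118237) = -25188 + 118237 = 93049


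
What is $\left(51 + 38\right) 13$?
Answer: $1157$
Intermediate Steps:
$\left(51 + 38\right) 13 = 89 \cdot 13 = 1157$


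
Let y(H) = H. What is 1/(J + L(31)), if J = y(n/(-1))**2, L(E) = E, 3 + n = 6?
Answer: 1/40 ≈ 0.025000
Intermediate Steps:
n = 3 (n = -3 + 6 = 3)
J = 9 (J = (3/(-1))**2 = (3*(-1))**2 = (-3)**2 = 9)
1/(J + L(31)) = 1/(9 + 31) = 1/40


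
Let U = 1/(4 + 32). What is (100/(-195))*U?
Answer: -5/351 ≈ -0.014245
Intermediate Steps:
U = 1/36 ≈ 0.027778
(100/(-195))*U = (100/(-195))*(1/36) = (100*(-1/195))*(1/36) = -20/39*1/36 = -5/351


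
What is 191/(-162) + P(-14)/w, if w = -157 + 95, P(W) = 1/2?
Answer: -11923/10044 ≈ -1.1871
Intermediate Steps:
P(W) = ½
w = -62
191/(-162) + P(-14)/w = 191/(-162) + (½)/(-62) = 191*(-1/162) + (½)*(-1/62) = -191/162 - 1/124 = -11923/10044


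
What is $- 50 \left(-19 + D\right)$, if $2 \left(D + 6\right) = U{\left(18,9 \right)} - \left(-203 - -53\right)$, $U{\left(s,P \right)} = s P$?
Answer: $-6550$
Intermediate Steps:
$U{\left(s,P \right)} = P s$
$D = 150$ ($D = -6 + \frac{9 \cdot 18 - \left(-203 - -53\right)}{2} = -6 + \frac{162 - \left(-203 + 53\right)}{2} = -6 + \frac{162 - -150}{2} = -6 + \frac{162 + 150}{2} = -6 + \frac{1}{2} \cdot 312 = -6 + 156 = 150$)
$- 50 \left(-19 + D\right) = - 50 \left(-19 + 150\right) = \left(-50\right) 131 = -6550$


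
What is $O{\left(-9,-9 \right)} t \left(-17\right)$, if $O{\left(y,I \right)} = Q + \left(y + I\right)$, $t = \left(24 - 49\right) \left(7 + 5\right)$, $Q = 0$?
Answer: $-91800$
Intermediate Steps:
$t = -300$ ($t = \left(-25\right) 12 = -300$)
$O{\left(y,I \right)} = I + y$ ($O{\left(y,I \right)} = 0 + \left(y + I\right) = 0 + \left(I + y\right) = I + y$)
$O{\left(-9,-9 \right)} t \left(-17\right) = \left(-9 - 9\right) \left(-300\right) \left(-17\right) = \left(-18\right) \left(-300\right) \left(-17\right) = 5400 \left(-17\right) = -91800$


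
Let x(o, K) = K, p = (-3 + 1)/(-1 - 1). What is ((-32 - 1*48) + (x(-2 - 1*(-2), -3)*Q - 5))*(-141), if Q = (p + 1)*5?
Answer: 16215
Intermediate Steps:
p = 1 (p = -2/(-2) = -2*(-½) = 1)
Q = 10 (Q = (1 + 1)*5 = 2*5 = 10)
((-32 - 1*48) + (x(-2 - 1*(-2), -3)*Q - 5))*(-141) = ((-32 - 1*48) + (-3*10 - 5))*(-141) = ((-32 - 48) + (-30 - 5))*(-141) = (-80 - 35)*(-141) = -115*(-141) = 16215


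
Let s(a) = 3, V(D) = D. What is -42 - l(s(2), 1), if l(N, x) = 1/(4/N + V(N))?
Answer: -549/13 ≈ -42.231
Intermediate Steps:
l(N, x) = 1/(N + 4/N) (l(N, x) = 1/(4/N + N) = 1/(N + 4/N))
-42 - l(s(2), 1) = -42 - 3/(4 + 3²) = -42 - 3/(4 + 9) = -42 - 3/13 = -549/13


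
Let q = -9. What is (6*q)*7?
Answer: -378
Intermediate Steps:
(6*q)*7 = (6*(-9))*7 = -54*7 = -378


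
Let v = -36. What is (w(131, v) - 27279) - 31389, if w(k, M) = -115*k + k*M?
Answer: -78449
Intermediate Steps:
w(k, M) = -115*k + M*k
(w(131, v) - 27279) - 31389 = (131*(-115 - 36) - 27279) - 31389 = (131*(-151) - 27279) - 31389 = (-19781 - 27279) - 31389 = -47060 - 31389 = -78449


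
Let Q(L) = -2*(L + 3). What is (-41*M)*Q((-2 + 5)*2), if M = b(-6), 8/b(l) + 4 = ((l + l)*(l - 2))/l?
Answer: -1476/5 ≈ -295.20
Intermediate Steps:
b(l) = 8/(-8 + 2*l) (b(l) = 8/(-4 + ((l + l)*(l - 2))/l) = 8/(-4 + ((2*l)*(-2 + l))/l) = 8/(-4 + (2*l*(-2 + l))/l) = 8/(-4 + (-4 + 2*l)) = 8/(-8 + 2*l))
M = -2/5 (M = 4/(-4 - 6) = 4/(-10) = 4*(-1/10) = -2/5 ≈ -0.40000)
Q(L) = -6 - 2*L (Q(L) = -2*(3 + L) = -6 - 2*L)
(-41*M)*Q((-2 + 5)*2) = (-41*(-2/5))*(-6 - 2*(-2 + 5)*2) = 82*(-6 - 6*2)/5 = 82*(-6 - 2*6)/5 = 82*(-6 - 12)/5 = (82/5)*(-18) = -1476/5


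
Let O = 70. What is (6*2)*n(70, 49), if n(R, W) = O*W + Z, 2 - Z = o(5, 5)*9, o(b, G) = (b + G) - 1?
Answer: 40212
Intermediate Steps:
o(b, G) = -1 + G + b (o(b, G) = (G + b) - 1 = -1 + G + b)
Z = -79 (Z = 2 - (-1 + 5 + 5)*9 = 2 - 9*9 = 2 - 1*81 = 2 - 81 = -79)
n(R, W) = -79 + 70*W (n(R, W) = 70*W - 79 = -79 + 70*W)
(6*2)*n(70, 49) = (6*2)*(-79 + 70*49) = 12*(-79 + 3430) = 12*3351 = 40212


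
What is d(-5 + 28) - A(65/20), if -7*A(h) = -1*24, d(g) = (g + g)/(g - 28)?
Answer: -442/35 ≈ -12.629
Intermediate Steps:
d(g) = 2*g/(-28 + g) (d(g) = (2*g)/(-28 + g) = 2*g/(-28 + g))
A(h) = 24/7 (A(h) = -(-1)*24/7 = -1/7*(-24) = 24/7)
d(-5 + 28) - A(65/20) = 2*(-5 + 28)/(-28 + (-5 + 28)) - 1*24/7 = 2*23/(-28 + 23) - 24/7 = 2*23/(-5) - 24/7 = 2*23*(-1/5) - 24/7 = -46/5 - 24/7 = -442/35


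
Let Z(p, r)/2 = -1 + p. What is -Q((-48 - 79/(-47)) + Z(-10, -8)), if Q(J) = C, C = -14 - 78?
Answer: 92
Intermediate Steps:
Z(p, r) = -2 + 2*p (Z(p, r) = 2*(-1 + p) = -2 + 2*p)
C = -92
Q(J) = -92
-Q((-48 - 79/(-47)) + Z(-10, -8)) = -1*(-92) = 92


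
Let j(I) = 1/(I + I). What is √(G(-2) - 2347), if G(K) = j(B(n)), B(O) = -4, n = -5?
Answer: I*√37554/4 ≈ 48.447*I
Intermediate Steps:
j(I) = 1/(2*I)
G(K) = -⅛ (G(K) = (½)/(-4) = (½)*(-¼) = -⅛)
√(G(-2) - 2347) = √(-⅛ - 2347) = √(-18777/8) = I*√37554/4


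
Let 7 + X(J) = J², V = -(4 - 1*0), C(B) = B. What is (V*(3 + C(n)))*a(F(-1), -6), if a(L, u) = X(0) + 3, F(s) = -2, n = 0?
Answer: 48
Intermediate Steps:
V = -4 (V = -(4 + 0) = -1*4 = -4)
X(J) = -7 + J²
a(L, u) = -4 (a(L, u) = (-7 + 0²) + 3 = (-7 + 0) + 3 = -7 + 3 = -4)
(V*(3 + C(n)))*a(F(-1), -6) = -4*(3 + 0)*(-4) = -4*3*(-4) = -12*(-4) = 48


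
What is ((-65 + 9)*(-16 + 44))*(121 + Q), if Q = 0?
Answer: -189728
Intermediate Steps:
((-65 + 9)*(-16 + 44))*(121 + Q) = ((-65 + 9)*(-16 + 44))*(121 + 0) = -56*28*121 = -1568*121 = -189728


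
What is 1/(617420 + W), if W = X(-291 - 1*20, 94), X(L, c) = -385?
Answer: 1/617035 ≈ 1.6207e-6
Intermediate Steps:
W = -385
1/(617420 + W) = 1/(617420 - 385) = 1/617035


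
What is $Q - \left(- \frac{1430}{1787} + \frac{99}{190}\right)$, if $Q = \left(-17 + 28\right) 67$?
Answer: $\frac{250328397}{339530} \approx 737.28$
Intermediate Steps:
$Q = 737$ ($Q = 11 \cdot 67 = 737$)
$Q - \left(- \frac{1430}{1787} + \frac{99}{190}\right) = 737 - \left(- \frac{1430}{1787} + \frac{99}{190}\right) = 737 - - \frac{94787}{339530} = 737 + \left(- \frac{99}{190} + \frac{1430}{1787}\right) = 737 + \frac{94787}{339530} = \frac{250328397}{339530}$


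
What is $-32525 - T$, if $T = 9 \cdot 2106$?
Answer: $-51479$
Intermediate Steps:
$T = 18954$
$-32525 - T = -32525 - 18954 = -51479$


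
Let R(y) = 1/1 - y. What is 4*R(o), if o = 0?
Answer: 4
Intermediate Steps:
R(y) = 1 - y
4*R(o) = 4*(1 - 1*0) = 4*(1 + 0) = 4*1 = 4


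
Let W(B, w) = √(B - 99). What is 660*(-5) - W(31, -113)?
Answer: -3300 - 2*I*√17 ≈ -3300.0 - 8.2462*I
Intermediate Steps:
W(B, w) = √(-99 + B)
660*(-5) - W(31, -113) = 660*(-5) - √(-99 + 31) = -3300 - √(-68) = -3300 - 2*I*√17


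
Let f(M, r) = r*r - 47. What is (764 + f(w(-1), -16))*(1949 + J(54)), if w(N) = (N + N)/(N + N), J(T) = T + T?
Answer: 2001461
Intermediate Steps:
J(T) = 2*T
w(N) = 1 (w(N) = (2*N)/((2*N)) = (2*N)*(1/(2*N)) = 1)
f(M, r) = -47 + r² (f(M, r) = r² - 47 = -47 + r²)
(764 + f(w(-1), -16))*(1949 + J(54)) = (764 + (-47 + (-16)²))*(1949 + 2*54) = (764 + (-47 + 256))*(1949 + 108) = (764 + 209)*2057 = 973*2057 = 2001461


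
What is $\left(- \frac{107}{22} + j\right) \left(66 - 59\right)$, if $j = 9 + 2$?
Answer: $\frac{945}{22} \approx 42.955$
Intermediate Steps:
$j = 11$
$\left(- \frac{107}{22} + j\right) \left(66 - 59\right) = \left(- \frac{107}{22} + 11\right) \left(66 - 59\right) = \left(\left(-107\right) \frac{1}{22} + 11\right) 7 = \left(- \frac{107}{22} + 11\right) 7 = \frac{135}{22} \cdot 7 = \frac{945}{22}$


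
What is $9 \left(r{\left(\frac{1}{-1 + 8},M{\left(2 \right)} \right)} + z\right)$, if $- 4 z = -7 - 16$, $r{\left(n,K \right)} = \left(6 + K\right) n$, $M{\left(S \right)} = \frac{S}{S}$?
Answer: $\frac{243}{4} \approx 60.75$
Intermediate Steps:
$M{\left(S \right)} = 1$
$r{\left(n,K \right)} = n \left(6 + K\right)$
$z = \frac{23}{4}$ ($z = - \frac{-7 - 16}{4} = \left(- \frac{1}{4}\right) \left(-23\right) = \frac{23}{4} \approx 5.75$)
$9 \left(r{\left(\frac{1}{-1 + 8},M{\left(2 \right)} \right)} + z\right) = 9 \left(\frac{6 + 1}{-1 + 8} + \frac{23}{4}\right) = 9 \left(\frac{1}{7} \cdot 7 + \frac{23}{4}\right) = 9 \left(1 + \frac{23}{4}\right) = 9 \cdot \frac{27}{4} = \frac{243}{4}$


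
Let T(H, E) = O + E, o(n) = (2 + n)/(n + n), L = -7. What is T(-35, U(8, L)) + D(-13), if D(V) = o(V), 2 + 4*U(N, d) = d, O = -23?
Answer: -1291/52 ≈ -24.827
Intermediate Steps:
o(n) = (2 + n)/(2*n) (o(n) = (2 + n)/((2*n)) = (2 + n)*(1/(2*n)) = (2 + n)/(2*n))
U(N, d) = -½ + d/4
D(V) = (2 + V)/(2*V)
T(H, E) = -23 + E
T(-35, U(8, L)) + D(-13) = (-23 + (-½ + (¼)*(-7))) + (½)*(2 - 13)/(-13) = (-23 + (-½ - 7/4)) + (½)*(-1/13)*(-11) = (-23 - 9/4) + 11/26 = -101/4 + 11/26 = -1291/52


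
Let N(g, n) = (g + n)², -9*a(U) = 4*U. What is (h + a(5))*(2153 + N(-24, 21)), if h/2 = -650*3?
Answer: -75929440/9 ≈ -8.4366e+6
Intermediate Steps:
h = -3900 (h = 2*(-650*3) = 2*(-1950) = -3900)
a(U) = -4*U/9
(h + a(5))*(2153 + N(-24, 21)) = (-3900 - 4/9*5)*(2153 + (-24 + 21)²) = (-3900 - 20/9)*(2153 + (-3)²) = -35120*(2153 + 9)/9 = -35120/9*2162 = -75929440/9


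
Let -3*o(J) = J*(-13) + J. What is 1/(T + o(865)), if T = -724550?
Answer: -1/721090 ≈ -1.3868e-6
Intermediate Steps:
o(J) = 4*J (o(J) = -(J*(-13) + J)/3 = -(-13*J + J)/3 = -(-4)*J = 4*J)
1/(T + o(865)) = 1/(-724550 + 4*865) = 1/(-724550 + 3460) = 1/(-721090) = -1/721090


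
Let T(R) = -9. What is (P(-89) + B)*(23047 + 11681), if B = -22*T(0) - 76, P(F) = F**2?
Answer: 279317304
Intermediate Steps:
B = 122 (B = -22*(-9) - 76 = 198 - 76 = 122)
(P(-89) + B)*(23047 + 11681) = ((-89)**2 + 122)*(23047 + 11681) = (7921 + 122)*34728 = 8043*34728 = 279317304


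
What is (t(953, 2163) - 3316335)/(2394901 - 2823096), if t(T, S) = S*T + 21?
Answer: 250995/85639 ≈ 2.9308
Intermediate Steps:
t(T, S) = 21 + S*T
(t(953, 2163) - 3316335)/(2394901 - 2823096) = ((21 + 2163*953) - 3316335)/(2394901 - 2823096) = ((21 + 2061339) - 3316335)/(-428195) = (2061360 - 3316335)*(-1/428195) = -1254975*(-1/428195) = 250995/85639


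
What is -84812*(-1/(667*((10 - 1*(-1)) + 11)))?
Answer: 42406/7337 ≈ 5.7797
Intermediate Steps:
-84812*(-1/(667*((10 - 1*(-1)) + 11))) = -84812*(-1/(667*((10 + 1) + 11))) = -84812*(-1/(667*(11 + 11))) = -84812/((-667*22)) = -84812/(-14674) = -84812*(-1/14674) = 42406/7337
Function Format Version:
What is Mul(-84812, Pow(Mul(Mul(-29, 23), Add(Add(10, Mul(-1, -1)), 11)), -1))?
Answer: Rational(42406, 7337) ≈ 5.7797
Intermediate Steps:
Mul(-84812, Pow(Mul(Mul(-29, 23), Add(Add(10, Mul(-1, -1)), 11)), -1)) = Mul(-84812, Pow(Mul(-667, Add(Add(10, 1), 11)), -1)) = Mul(-84812, Pow(Mul(-667, Add(11, 11)), -1)) = Mul(-84812, Pow(Mul(-667, 22), -1)) = Mul(-84812, Pow(-14674, -1)) = Mul(-84812, Rational(-1, 14674)) = Rational(42406, 7337)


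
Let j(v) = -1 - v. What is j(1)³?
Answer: -8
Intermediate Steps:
j(1)³ = (-1 - 1*1)³ = (-1 - 1)³ = (-2)³ = -8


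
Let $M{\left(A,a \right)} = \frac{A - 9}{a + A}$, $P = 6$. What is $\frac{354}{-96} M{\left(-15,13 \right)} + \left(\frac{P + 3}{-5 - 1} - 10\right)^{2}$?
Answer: $88$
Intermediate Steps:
$M{\left(A,a \right)} = \frac{-9 + A}{A + a}$
$\frac{354}{-96} M{\left(-15,13 \right)} + \left(\frac{P + 3}{-5 - 1} - 10\right)^{2} = \frac{354}{-96} \frac{-9 - 15}{-15 + 13} + \left(\frac{6 + 3}{-5 - 1} - 10\right)^{2} = 354 \left(- \frac{1}{96}\right) \frac{1}{-2} \left(-24\right) + \left(\frac{9}{-6} - 10\right)^{2} = - \frac{59 \left(\left(- \frac{1}{2}\right) \left(-24\right)\right)}{16} + \left(9 \left(- \frac{1}{6}\right) - 10\right)^{2} = \left(- \frac{59}{16}\right) 12 + \left(- \frac{3}{2} - 10\right)^{2} = - \frac{177}{4} + \left(- \frac{23}{2}\right)^{2} = - \frac{177}{4} + \frac{529}{4} = 88$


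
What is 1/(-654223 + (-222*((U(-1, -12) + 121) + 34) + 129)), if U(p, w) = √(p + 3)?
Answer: -86063/59254707431 + 111*√2/237018829724 ≈ -1.4518e-6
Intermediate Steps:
U(p, w) = √(3 + p)
1/(-654223 + (-222*((U(-1, -12) + 121) + 34) + 129)) = 1/(-654223 + (-222*((√(3 - 1) + 121) + 34) + 129)) = 1/(-654223 + (-222*((√2 + 121) + 34) + 129)) = 1/(-654223 + (-222*((121 + √2) + 34) + 129)) = 1/(-654223 + (-222*(155 + √2) + 129)) = 1/(-654223 + ((-34410 - 222*√2) + 129)) = 1/(-654223 + (-34281 - 222*√2)) = 1/(-688504 - 222*√2)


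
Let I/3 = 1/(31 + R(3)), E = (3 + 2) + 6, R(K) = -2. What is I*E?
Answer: 33/29 ≈ 1.1379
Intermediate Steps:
E = 11 (E = 5 + 6 = 11)
I = 3/29 (I = 3/(31 - 2) = 3/29 ≈ 0.10345)
I*E = (3/29)*11 = 33/29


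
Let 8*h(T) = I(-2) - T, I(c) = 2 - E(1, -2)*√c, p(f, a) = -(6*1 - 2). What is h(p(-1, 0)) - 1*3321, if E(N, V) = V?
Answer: -13281/4 + I*√2/4 ≈ -3320.3 + 0.35355*I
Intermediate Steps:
p(f, a) = -4 (p(f, a) = -(6 - 2) = -1*4 = -4)
I(c) = 2 + 2*√c (I(c) = 2 - (-2)*√c = 2 + 2*√c)
h(T) = ¼ - T/8 + I*√2/4 (h(T) = ((2 + 2*√(-2)) - T)/8 = ((2 + 2*(I*√2)) - T)/8 = ((2 + 2*I*√2) - T)/8 = (2 - T + 2*I*√2)/8 = ¼ - T/8 + I*√2/4)
h(p(-1, 0)) - 1*3321 = (¼ - ⅛*(-4) + I*√2/4) - 1*3321 = (¼ + ½ + I*√2/4) - 3321 = (¾ + I*√2/4) - 3321 = -13281/4 + I*√2/4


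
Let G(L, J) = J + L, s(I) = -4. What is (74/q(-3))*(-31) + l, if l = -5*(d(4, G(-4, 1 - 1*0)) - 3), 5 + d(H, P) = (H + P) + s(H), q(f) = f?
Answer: 2459/3 ≈ 819.67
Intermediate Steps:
d(H, P) = -9 + H + P (d(H, P) = -5 + ((H + P) - 4) = -5 + (-4 + H + P) = -9 + H + P)
l = 55 (l = -5*((-9 + 4 + ((1 - 1*0) - 4)) - 3) = -5*((-9 + 4 + ((1 + 0) - 4)) - 3) = -5*((-9 + 4 + (1 - 4)) - 3) = -5*((-9 + 4 - 3) - 3) = -5*(-8 - 3) = -5*(-11) = 55)
(74/q(-3))*(-31) + l = (74/(-3))*(-31) + 55 = (74*(-1/3))*(-31) + 55 = -74/3*(-31) + 55 = 2294/3 + 55 = 2459/3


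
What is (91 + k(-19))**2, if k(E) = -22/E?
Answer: 3066001/361 ≈ 8493.1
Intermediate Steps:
(91 + k(-19))**2 = (91 - 22/(-19))**2 = (91 - 22*(-1/19))**2 = (91 + 22/19)**2 = (1751/19)**2 = 3066001/361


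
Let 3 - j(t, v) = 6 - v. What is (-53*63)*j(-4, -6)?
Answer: 30051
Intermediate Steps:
j(t, v) = -3 + v (j(t, v) = 3 - (6 - v) = 3 + (-6 + v) = -3 + v)
(-53*63)*j(-4, -6) = (-53*63)*(-3 - 6) = -3339*(-9) = 30051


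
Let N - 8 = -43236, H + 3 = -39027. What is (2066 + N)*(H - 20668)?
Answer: 2457289076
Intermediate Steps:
H = -39030 (H = -3 - 39027 = -39030)
N = -43228 (N = 8 - 43236 = -43228)
(2066 + N)*(H - 20668) = (2066 - 43228)*(-39030 - 20668) = -41162*(-59698) = 2457289076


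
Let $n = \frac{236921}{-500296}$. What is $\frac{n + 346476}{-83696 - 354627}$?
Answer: $- \frac{173340319975}{219291243608} \approx -0.79046$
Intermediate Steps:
$n = - \frac{236921}{500296}$ ($n = 236921 \left(- \frac{1}{500296}\right) = - \frac{236921}{500296} \approx -0.47356$)
$\frac{n + 346476}{-83696 - 354627} = \frac{- \frac{236921}{500296} + 346476}{-83696 - 354627} = \frac{173340319975}{500296 \left(-438323\right)} = \frac{173340319975}{500296} \left(- \frac{1}{438323}\right) = - \frac{173340319975}{219291243608}$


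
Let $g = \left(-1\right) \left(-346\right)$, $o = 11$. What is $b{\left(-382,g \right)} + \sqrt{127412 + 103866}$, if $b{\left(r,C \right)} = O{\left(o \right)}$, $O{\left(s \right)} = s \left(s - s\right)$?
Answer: $\sqrt{231278} \approx 480.91$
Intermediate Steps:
$g = 346$
$O{\left(s \right)} = 0$ ($O{\left(s \right)} = s 0 = 0$)
$b{\left(r,C \right)} = 0$
$b{\left(-382,g \right)} + \sqrt{127412 + 103866} = 0 + \sqrt{127412 + 103866} = 0 + \sqrt{231278} = \sqrt{231278}$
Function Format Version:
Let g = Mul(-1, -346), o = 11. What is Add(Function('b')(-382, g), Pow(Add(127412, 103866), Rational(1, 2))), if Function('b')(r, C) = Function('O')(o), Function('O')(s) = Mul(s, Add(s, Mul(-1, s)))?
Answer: Pow(231278, Rational(1, 2)) ≈ 480.91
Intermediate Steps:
g = 346
Function('O')(s) = 0 (Function('O')(s) = Mul(s, 0) = 0)
Function('b')(r, C) = 0
Add(Function('b')(-382, g), Pow(Add(127412, 103866), Rational(1, 2))) = Add(0, Pow(Add(127412, 103866), Rational(1, 2))) = Add(0, Pow(231278, Rational(1, 2))) = Pow(231278, Rational(1, 2))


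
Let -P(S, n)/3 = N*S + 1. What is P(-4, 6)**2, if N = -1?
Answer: 225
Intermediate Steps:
P(S, n) = -3 + 3*S (P(S, n) = -3*(-S + 1) = -3*(1 - S) = -3 + 3*S)
P(-4, 6)**2 = (-3 + 3*(-4))**2 = (-3 - 12)**2 = (-15)**2 = 225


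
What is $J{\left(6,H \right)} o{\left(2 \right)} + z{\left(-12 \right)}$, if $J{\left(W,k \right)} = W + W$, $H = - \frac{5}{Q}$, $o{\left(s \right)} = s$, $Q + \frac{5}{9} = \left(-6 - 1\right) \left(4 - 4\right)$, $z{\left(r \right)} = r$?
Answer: $12$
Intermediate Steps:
$Q = - \frac{5}{9}$ ($Q = - \frac{5}{9} + \left(-6 - 1\right) \left(4 - 4\right) = - \frac{5}{9} - 0 = - \frac{5}{9} + 0 = - \frac{5}{9} \approx -0.55556$)
$H = 9$ ($H = - \frac{5}{- \frac{5}{9}} = \left(-5\right) \left(- \frac{9}{5}\right) = 9$)
$J{\left(W,k \right)} = 2 W$
$J{\left(6,H \right)} o{\left(2 \right)} + z{\left(-12 \right)} = 2 \cdot 6 \cdot 2 - 12 = 12 \cdot 2 - 12 = 24 - 12 = 12$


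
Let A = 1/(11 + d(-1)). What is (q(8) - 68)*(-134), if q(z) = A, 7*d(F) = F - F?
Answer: 100098/11 ≈ 9099.8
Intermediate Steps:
d(F) = 0 (d(F) = (F - F)/7 = (1/7)*0 = 0)
A = 1/11 (A = 1/(11 + 0) = 1/11 ≈ 0.090909)
q(z) = 1/11
(q(8) - 68)*(-134) = (1/11 - 68)*(-134) = -747/11*(-134) = 100098/11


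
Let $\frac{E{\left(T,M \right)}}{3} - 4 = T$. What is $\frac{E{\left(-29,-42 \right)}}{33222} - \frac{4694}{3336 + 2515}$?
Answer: $- \frac{52127631}{64793974} \approx -0.80451$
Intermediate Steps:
$E{\left(T,M \right)} = 12 + 3 T$
$\frac{E{\left(-29,-42 \right)}}{33222} - \frac{4694}{3336 + 2515} = \frac{12 + 3 \left(-29\right)}{33222} - \frac{4694}{3336 + 2515} = \left(12 - 87\right) \frac{1}{33222} - \frac{4694}{5851} = \left(-75\right) \frac{1}{33222} - \frac{4694}{5851} = - \frac{25}{11074} - \frac{4694}{5851} = - \frac{52127631}{64793974}$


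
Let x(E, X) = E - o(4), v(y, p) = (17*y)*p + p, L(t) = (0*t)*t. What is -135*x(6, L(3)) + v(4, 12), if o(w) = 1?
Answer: 153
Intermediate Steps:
L(t) = 0 (L(t) = 0*t = 0)
v(y, p) = p + 17*p*y (v(y, p) = 17*p*y + p = p + 17*p*y)
x(E, X) = -1 + E (x(E, X) = E - 1*1 = E - 1 = -1 + E)
-135*x(6, L(3)) + v(4, 12) = -135*(-1 + 6) + 12*(1 + 17*4) = -135*5 + 12*(1 + 68) = -675 + 12*69 = -675 + 828 = 153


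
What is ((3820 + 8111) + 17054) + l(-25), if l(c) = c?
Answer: 28960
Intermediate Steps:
((3820 + 8111) + 17054) + l(-25) = ((3820 + 8111) + 17054) - 25 = (11931 + 17054) - 25 = 28985 - 25 = 28960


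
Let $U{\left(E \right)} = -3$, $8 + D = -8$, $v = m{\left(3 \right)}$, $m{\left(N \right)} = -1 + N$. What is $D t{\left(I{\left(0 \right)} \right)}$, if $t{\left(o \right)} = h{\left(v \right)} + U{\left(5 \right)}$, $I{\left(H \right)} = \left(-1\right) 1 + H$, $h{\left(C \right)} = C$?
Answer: $16$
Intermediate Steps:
$v = 2$ ($v = -1 + 3 = 2$)
$I{\left(H \right)} = -1 + H$
$D = -16$ ($D = -8 - 8 = -16$)
$t{\left(o \right)} = -1$ ($t{\left(o \right)} = 2 - 3 = -1$)
$D t{\left(I{\left(0 \right)} \right)} = \left(-16\right) \left(-1\right) = 16$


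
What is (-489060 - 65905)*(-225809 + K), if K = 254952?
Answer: -16173344995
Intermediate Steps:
(-489060 - 65905)*(-225809 + K) = (-489060 - 65905)*(-225809 + 254952) = -554965*29143 = -16173344995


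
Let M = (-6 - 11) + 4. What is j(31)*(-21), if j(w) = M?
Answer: 273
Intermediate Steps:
M = -13 (M = -17 + 4 = -13)
j(w) = -13
j(31)*(-21) = -13*(-21) = 273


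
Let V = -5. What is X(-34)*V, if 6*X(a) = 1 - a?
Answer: -175/6 ≈ -29.167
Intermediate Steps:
X(a) = 1/6 - a/6 (X(a) = (1 - a)/6 = 1/6 - a/6)
X(-34)*V = (1/6 - 1/6*(-34))*(-5) = (1/6 + 17/3)*(-5) = (35/6)*(-5) = -175/6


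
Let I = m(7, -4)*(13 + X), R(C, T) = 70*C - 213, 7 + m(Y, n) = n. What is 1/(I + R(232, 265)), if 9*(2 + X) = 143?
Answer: 9/141581 ≈ 6.3568e-5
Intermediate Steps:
m(Y, n) = -7 + n
X = 125/9 (X = -2 + (⅑)*143 = -2 + 143/9 = 125/9 ≈ 13.889)
R(C, T) = -213 + 70*C
I = -2662/9 (I = (-7 - 4)*(13 + 125/9) = -11*242/9 = -2662/9 ≈ -295.78)
1/(I + R(232, 265)) = 1/(-2662/9 + (-213 + 70*232)) = 1/(-2662/9 + (-213 + 16240)) = 1/(-2662/9 + 16027) = 1/(141581/9) = 9/141581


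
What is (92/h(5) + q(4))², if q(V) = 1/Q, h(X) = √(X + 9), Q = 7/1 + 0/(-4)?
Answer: 29625/49 + 92*√14/49 ≈ 611.62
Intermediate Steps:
Q = 7 (Q = 7*1 + 0*(-¼) = 7 + 0 = 7)
h(X) = √(9 + X)
q(V) = ⅐ (q(V) = 1/7 = ⅐)
(92/h(5) + q(4))² = (92/(√(9 + 5)) + ⅐)² = (92/(√14) + ⅐)² = (92*(√14/14) + ⅐)² = (46*√14/7 + ⅐)² = (⅐ + 46*√14/7)²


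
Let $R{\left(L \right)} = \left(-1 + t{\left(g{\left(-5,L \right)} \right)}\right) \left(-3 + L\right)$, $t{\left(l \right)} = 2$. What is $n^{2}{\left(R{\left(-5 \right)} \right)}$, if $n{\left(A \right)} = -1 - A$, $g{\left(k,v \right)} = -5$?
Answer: $49$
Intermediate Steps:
$R{\left(L \right)} = -3 + L$ ($R{\left(L \right)} = \left(-1 + 2\right) \left(-3 + L\right) = 1 \left(-3 + L\right) = -3 + L$)
$n^{2}{\left(R{\left(-5 \right)} \right)} = \left(-1 - \left(-3 - 5\right)\right)^{2} = \left(-1 - -8\right)^{2} = \left(-1 + 8\right)^{2} = 7^{2} = 49$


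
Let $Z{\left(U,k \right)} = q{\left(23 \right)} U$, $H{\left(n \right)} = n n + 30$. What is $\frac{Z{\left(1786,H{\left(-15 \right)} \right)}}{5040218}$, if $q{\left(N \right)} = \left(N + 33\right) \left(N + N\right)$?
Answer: $\frac{2300368}{2520109} \approx 0.9128$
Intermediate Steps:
$q{\left(N \right)} = 2 N \left(33 + N\right)$ ($q{\left(N \right)} = \left(33 + N\right) 2 N = 2 N \left(33 + N\right)$)
$H{\left(n \right)} = 30 + n^{2}$ ($H{\left(n \right)} = n^{2} + 30 = 30 + n^{2}$)
$Z{\left(U,k \right)} = 2576 U$ ($Z{\left(U,k \right)} = 2 \cdot 23 \left(33 + 23\right) U = 2 \cdot 23 \cdot 56 U = 2576 U$)
$\frac{Z{\left(1786,H{\left(-15 \right)} \right)}}{5040218} = \frac{2576 \cdot 1786}{5040218} = 4600736 \cdot \frac{1}{5040218} = \frac{2300368}{2520109}$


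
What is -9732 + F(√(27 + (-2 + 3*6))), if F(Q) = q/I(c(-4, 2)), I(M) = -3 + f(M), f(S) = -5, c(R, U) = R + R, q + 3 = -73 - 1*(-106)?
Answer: -38943/4 ≈ -9735.8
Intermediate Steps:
q = 30 (q = -3 + (-73 - 1*(-106)) = -3 + (-73 + 106) = -3 + 33 = 30)
c(R, U) = 2*R
I(M) = -8 (I(M) = -3 - 5 = -8)
F(Q) = -15/4 (F(Q) = 30/(-8) = 30*(-⅛) = -15/4)
-9732 + F(√(27 + (-2 + 3*6))) = -9732 - 15/4 = -38943/4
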